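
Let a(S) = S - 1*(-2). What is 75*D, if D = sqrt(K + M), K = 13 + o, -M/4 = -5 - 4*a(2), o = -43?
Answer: 225*sqrt(6) ≈ 551.13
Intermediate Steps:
a(S) = 2 + S (a(S) = S + 2 = 2 + S)
M = 84 (M = -4*(-5 - 4*(2 + 2)) = -4*(-5 - 4*4) = -4*(-5 - 16) = -4*(-21) = 84)
K = -30 (K = 13 - 43 = -30)
D = 3*sqrt(6) (D = sqrt(-30 + 84) = sqrt(54) = 3*sqrt(6) ≈ 7.3485)
75*D = 75*(3*sqrt(6)) = 225*sqrt(6)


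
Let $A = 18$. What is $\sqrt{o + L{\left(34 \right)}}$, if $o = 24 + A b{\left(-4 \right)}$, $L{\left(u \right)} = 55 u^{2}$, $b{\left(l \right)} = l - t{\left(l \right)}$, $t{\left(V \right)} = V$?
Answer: $2 \sqrt{15901} \approx 252.2$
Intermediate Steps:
$b{\left(l \right)} = 0$ ($b{\left(l \right)} = l - l = 0$)
$o = 24$ ($o = 24 + 18 \cdot 0 = 24 + 0 = 24$)
$\sqrt{o + L{\left(34 \right)}} = \sqrt{24 + 55 \cdot 34^{2}} = \sqrt{24 + 55 \cdot 1156} = \sqrt{24 + 63580} = \sqrt{63604} = 2 \sqrt{15901}$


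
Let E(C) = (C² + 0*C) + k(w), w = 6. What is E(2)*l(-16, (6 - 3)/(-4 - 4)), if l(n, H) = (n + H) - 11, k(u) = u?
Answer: -1095/4 ≈ -273.75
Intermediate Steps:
l(n, H) = -11 + H + n (l(n, H) = (H + n) - 11 = -11 + H + n)
E(C) = 6 + C² (E(C) = (C² + 0*C) + 6 = (C² + 0) + 6 = C² + 6 = 6 + C²)
E(2)*l(-16, (6 - 3)/(-4 - 4)) = (6 + 2²)*(-11 + (6 - 3)/(-4 - 4) - 16) = (6 + 4)*(-11 + 3/(-8) - 16) = 10*(-11 + 3*(-⅛) - 16) = 10*(-11 - 3/8 - 16) = 10*(-219/8) = -1095/4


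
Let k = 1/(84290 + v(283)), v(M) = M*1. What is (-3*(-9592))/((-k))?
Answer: -2433672648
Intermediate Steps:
v(M) = M
k = 1/84573 (k = 1/(84290 + 283) = 1/84573 ≈ 1.1824e-5)
(-3*(-9592))/((-k)) = (-3*(-9592))/((-1*1/84573)) = 28776/(-1/84573) = 28776*(-84573) = -2433672648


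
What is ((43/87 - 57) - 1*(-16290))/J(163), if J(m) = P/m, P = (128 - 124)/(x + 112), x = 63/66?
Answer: 286032423635/3828 ≈ 7.4721e+7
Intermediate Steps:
x = 21/22 (x = 63*(1/66) = 21/22 ≈ 0.95455)
P = 88/2485 (P = (128 - 124)/(21/22 + 112) = 4/(2485/22) = 4*(22/2485) = 88/2485 ≈ 0.035412)
J(m) = 88/(2485*m)
((43/87 - 57) - 1*(-16290))/J(163) = ((43/87 - 57) - 1*(-16290))/(((88/2485)/163)) = ((43*(1/87) - 57) + 16290)/(((88/2485)*(1/163))) = ((43/87 - 57) + 16290)/(88/405055) = (-4916/87 + 16290)*(405055/88) = (1412314/87)*(405055/88) = 286032423635/3828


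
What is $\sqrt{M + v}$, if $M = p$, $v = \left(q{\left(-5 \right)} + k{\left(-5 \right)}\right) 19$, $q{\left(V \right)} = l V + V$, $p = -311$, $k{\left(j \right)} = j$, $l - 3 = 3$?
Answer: $3 i \sqrt{119} \approx 32.726 i$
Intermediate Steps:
$l = 6$ ($l = 3 + 3 = 6$)
$q{\left(V \right)} = 7 V$ ($q{\left(V \right)} = 6 V + V = 7 V$)
$v = -760$ ($v = \left(7 \left(-5\right) - 5\right) 19 = \left(-35 - 5\right) 19 = \left(-40\right) 19 = -760$)
$M = -311$
$\sqrt{M + v} = \sqrt{-311 - 760} = \sqrt{-1071} = 3 i \sqrt{119}$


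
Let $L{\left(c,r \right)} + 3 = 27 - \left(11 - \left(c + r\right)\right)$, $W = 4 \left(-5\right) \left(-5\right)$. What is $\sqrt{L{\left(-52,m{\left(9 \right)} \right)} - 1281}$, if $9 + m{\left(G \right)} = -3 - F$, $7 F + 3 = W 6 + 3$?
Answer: $\frac{2 i \sqrt{17367}}{7} \approx 37.653 i$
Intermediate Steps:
$W = 100$ ($W = \left(-20\right) \left(-5\right) = 100$)
$F = \frac{600}{7}$ ($F = - \frac{3}{7} + \frac{100 \cdot 6 + 3}{7} = - \frac{3}{7} + \frac{600 + 3}{7} = - \frac{3}{7} + \frac{1}{7} \cdot 603 = - \frac{3}{7} + \frac{603}{7} = \frac{600}{7} \approx 85.714$)
$m{\left(G \right)} = - \frac{684}{7}$ ($m{\left(G \right)} = -9 - \frac{621}{7} = - \frac{684}{7}$)
$L{\left(c,r \right)} = 13 + c + r$ ($L{\left(c,r \right)} = -3 - \left(-16 - \left(c + r\right)\right) = -3 - \left(-16 - c - r\right) = -3 + \left(27 + \left(-11 + c + r\right)\right) = -3 + \left(16 + c + r\right) = 13 + c + r$)
$\sqrt{L{\left(-52,m{\left(9 \right)} \right)} - 1281} = \sqrt{\left(13 - 52 - \frac{684}{7}\right) - 1281} = \sqrt{- \frac{957}{7} - 1281} = \sqrt{- \frac{9924}{7}} = \frac{2 i \sqrt{17367}}{7}$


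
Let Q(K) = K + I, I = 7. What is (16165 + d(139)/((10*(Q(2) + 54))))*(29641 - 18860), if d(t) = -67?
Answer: 109792442623/630 ≈ 1.7427e+8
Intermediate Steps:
Q(K) = 7 + K (Q(K) = K + 7 = 7 + K)
(16165 + d(139)/((10*(Q(2) + 54))))*(29641 - 18860) = (16165 - 67*1/(10*((7 + 2) + 54)))*(29641 - 18860) = (16165 - 67*1/(10*(9 + 54)))*10781 = (16165 - 67/(10*63))*10781 = (16165 - 67/630)*10781 = (10183883/630)*10781 = 109792442623/630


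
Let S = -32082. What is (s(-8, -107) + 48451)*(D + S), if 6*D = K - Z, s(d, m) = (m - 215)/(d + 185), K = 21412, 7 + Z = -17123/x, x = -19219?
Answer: -1566396555119475/1133921 ≈ -1.3814e+9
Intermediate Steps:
Z = -117410/19219 (Z = -7 - 17123/(-19219) = -7 - 17123*(-1/19219) = -7 + 17123/19219 = -117410/19219 ≈ -6.1091)
s(d, m) = (-215 + m)/(185 + d)
D = 68605773/19219 (D = (21412 - 1*(-117410/19219))/6 = (21412 + 117410/19219)/6 = (⅙)*(411634638/19219) = 68605773/19219 ≈ 3569.7)
(s(-8, -107) + 48451)*(D + S) = ((-215 - 107)/(185 - 8) + 48451)*(68605773/19219 - 32082) = (-322/177 + 48451)*(-547978185/19219) = (8575505/177)*(-547978185/19219) = -1566396555119475/1133921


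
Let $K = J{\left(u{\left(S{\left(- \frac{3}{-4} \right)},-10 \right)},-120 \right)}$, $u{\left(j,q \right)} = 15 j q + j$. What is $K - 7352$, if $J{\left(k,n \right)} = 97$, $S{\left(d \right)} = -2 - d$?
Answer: $-7255$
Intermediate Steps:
$u{\left(j,q \right)} = j + 15 j q$ ($u{\left(j,q \right)} = 15 j q + j = j + 15 j q$)
$K = 97$
$K - 7352 = 97 - 7352 = -7255$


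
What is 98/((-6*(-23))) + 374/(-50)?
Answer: -11678/1725 ≈ -6.7699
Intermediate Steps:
98/((-6*(-23))) + 374/(-50) = 98/138 + 374*(-1/50) = 98*(1/138) - 187/25 = 49/69 - 187/25 = -11678/1725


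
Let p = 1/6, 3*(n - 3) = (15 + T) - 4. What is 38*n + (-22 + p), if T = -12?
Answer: 159/2 ≈ 79.500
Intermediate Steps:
n = 8/3 (n = 3 + ((15 - 12) - 4)/3 = 3 + (3 - 4)/3 = 3 + (1/3)*(-1) = 3 - 1/3 = 8/3 ≈ 2.6667)
p = 1/6 ≈ 0.16667
38*n + (-22 + p) = 38*(8/3) + (-22 + 1/6) = 304/3 - 131/6 = 159/2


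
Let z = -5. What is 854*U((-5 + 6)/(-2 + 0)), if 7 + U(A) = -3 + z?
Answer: -12810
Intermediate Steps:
U(A) = -15 (U(A) = -7 + (-3 - 5) = -7 - 8 = -15)
854*U((-5 + 6)/(-2 + 0)) = 854*(-15) = -12810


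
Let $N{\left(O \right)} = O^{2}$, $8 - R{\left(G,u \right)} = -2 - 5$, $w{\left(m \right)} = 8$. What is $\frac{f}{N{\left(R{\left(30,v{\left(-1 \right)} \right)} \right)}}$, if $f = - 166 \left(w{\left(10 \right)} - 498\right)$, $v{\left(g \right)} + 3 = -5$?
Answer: $\frac{16268}{45} \approx 361.51$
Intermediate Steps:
$v{\left(g \right)} = -8$ ($v{\left(g \right)} = -3 - 5 = -8$)
$R{\left(G,u \right)} = 15$ ($R{\left(G,u \right)} = 8 - \left(-2 - 5\right) = 8 - -7 = 8 + 7 = 15$)
$f = 81340$ ($f = - 166 \left(8 - 498\right) = \left(-166\right) \left(-490\right) = 81340$)
$\frac{f}{N{\left(R{\left(30,v{\left(-1 \right)} \right)} \right)}} = \frac{81340}{15^{2}} = \frac{81340}{225} = 81340 \cdot \frac{1}{225} = \frac{16268}{45}$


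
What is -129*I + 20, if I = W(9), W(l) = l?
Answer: -1141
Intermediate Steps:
I = 9
-129*I + 20 = -129*9 + 20 = -1161 + 20 = -1141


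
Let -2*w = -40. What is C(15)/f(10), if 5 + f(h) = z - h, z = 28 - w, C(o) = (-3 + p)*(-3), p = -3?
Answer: -18/7 ≈ -2.5714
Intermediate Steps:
w = 20 (w = -1/2*(-40) = 20)
C(o) = 18 (C(o) = (-3 - 3)*(-3) = -6*(-3) = 18)
z = 8 (z = 28 - 1*20 = 28 - 20 = 8)
f(h) = 3 - h (f(h) = -5 + (8 - h) = 3 - h)
C(15)/f(10) = 18/(3 - 1*10) = 18/(3 - 10) = 18/(-7) = 18*(-1/7) = -18/7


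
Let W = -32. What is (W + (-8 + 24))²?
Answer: 256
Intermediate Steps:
(W + (-8 + 24))² = (-32 + (-8 + 24))² = (-32 + 16)² = (-16)² = 256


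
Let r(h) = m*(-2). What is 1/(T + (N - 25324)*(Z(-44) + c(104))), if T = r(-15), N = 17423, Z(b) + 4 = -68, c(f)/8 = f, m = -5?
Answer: -1/6004750 ≈ -1.6653e-7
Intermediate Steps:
c(f) = 8*f
r(h) = 10 (r(h) = -5*(-2) = 10)
Z(b) = -72 (Z(b) = -4 - 68 = -72)
T = 10
1/(T + (N - 25324)*(Z(-44) + c(104))) = 1/(10 + (17423 - 25324)*(-72 + 8*104)) = 1/(10 - 7901*(-72 + 832)) = 1/(10 - 7901*760) = 1/(10 - 6004760) = 1/(-6004750) = -1/6004750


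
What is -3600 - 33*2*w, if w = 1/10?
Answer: -18033/5 ≈ -3606.6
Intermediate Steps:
w = ⅒ ≈ 0.10000
-3600 - 33*2*w = -3600 - 33*2/10 = -3600 - 66/10 = -3600 - 1*33/5 = -3600 - 33/5 = -18033/5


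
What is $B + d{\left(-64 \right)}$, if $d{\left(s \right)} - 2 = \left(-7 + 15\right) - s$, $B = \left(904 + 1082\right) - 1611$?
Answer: $449$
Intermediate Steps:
$B = 375$ ($B = 1986 - 1611 = 375$)
$d{\left(s \right)} = 10 - s$ ($d{\left(s \right)} = 2 - \left(-8 + s\right) = 10 - s$)
$B + d{\left(-64 \right)} = 375 + \left(10 - -64\right) = 375 + \left(10 + 64\right) = 375 + 74 = 449$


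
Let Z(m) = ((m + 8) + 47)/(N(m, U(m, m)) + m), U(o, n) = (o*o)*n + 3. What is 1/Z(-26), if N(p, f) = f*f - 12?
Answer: 308810291/29 ≈ 1.0649e+7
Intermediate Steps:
U(o, n) = 3 + n*o² (U(o, n) = o²*n + 3 = n*o² + 3 = 3 + n*o²)
N(p, f) = -12 + f² (N(p, f) = f² - 12 = -12 + f²)
Z(m) = (55 + m)/(-12 + m + (3 + m³)²) (Z(m) = ((m + 8) + 47)/((-12 + (3 + m*m²)²) + m) = ((8 + m) + 47)/((-12 + (3 + m³)²) + m) = (55 + m)/(-12 + m + (3 + m³)²))
1/Z(-26) = 1/((55 - 26)/(-12 - 26 + (3 + (-26)³)²)) = 1/(29/(-12 - 26 + (3 - 17576)²)) = 1/(29/(-12 - 26 + (-17573)²)) = 1/(29/(-12 - 26 + 308810329)) = 1/(29/308810291) = 308810291/29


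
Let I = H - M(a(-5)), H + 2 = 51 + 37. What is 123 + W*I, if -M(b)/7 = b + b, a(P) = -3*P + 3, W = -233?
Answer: -78631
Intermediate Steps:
a(P) = 3 - 3*P
M(b) = -14*b (M(b) = -7*(b + b) = -14*b)
H = 86 (H = -2 + (51 + 37) = -2 + 88 = 86)
I = 338 (I = 86 - (-14)*(3 - 3*(-5)) = 86 - (-14)*(3 + 15) = 86 - (-14)*18 = 86 - 1*(-252) = 86 + 252 = 338)
123 + W*I = 123 - 233*338 = 123 - 78754 = -78631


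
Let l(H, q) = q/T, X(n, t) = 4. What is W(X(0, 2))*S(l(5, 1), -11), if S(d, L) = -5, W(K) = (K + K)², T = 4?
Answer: -320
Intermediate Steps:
W(K) = 4*K² (W(K) = (2*K)² = 4*K²)
l(H, q) = q/4
W(X(0, 2))*S(l(5, 1), -11) = (4*4²)*(-5) = (4*16)*(-5) = 64*(-5) = -320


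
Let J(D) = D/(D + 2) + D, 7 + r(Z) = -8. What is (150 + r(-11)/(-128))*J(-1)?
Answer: -19215/64 ≈ -300.23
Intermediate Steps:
r(Z) = -15 (r(Z) = -7 - 8 = -15)
J(D) = D + D/(2 + D) (J(D) = D/(2 + D) + D = D + D/(2 + D))
(150 + r(-11)/(-128))*J(-1) = (150 - 15/(-128))*(-(3 - 1)/(2 - 1)) = (150 - 15*(-1/128))*(-1*2/1) = (150 + 15/128)*(-1*1*2) = (19215/128)*(-2) = -19215/64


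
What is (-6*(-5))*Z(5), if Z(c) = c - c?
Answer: 0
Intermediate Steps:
Z(c) = 0
(-6*(-5))*Z(5) = -6*(-5)*0 = 30*0 = 0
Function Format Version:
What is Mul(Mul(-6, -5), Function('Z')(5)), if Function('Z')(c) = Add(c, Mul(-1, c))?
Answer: 0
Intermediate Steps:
Function('Z')(c) = 0
Mul(Mul(-6, -5), Function('Z')(5)) = Mul(Mul(-6, -5), 0) = Mul(30, 0) = 0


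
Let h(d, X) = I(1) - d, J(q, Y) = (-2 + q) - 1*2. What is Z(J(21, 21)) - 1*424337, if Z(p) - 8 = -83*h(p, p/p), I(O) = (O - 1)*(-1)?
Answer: -422918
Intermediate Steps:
J(q, Y) = -4 + q (J(q, Y) = (-2 + q) - 2 = -4 + q)
I(O) = 1 - O (I(O) = (-1 + O)*(-1) = 1 - O)
h(d, X) = -d (h(d, X) = (1 - 1*1) - d = (1 - 1) - d = 0 - d = -d)
Z(p) = 8 + 83*p (Z(p) = 8 - (-83)*p = 8 + 83*p)
Z(J(21, 21)) - 1*424337 = (8 + 83*(-4 + 21)) - 1*424337 = (8 + 83*17) - 424337 = (8 + 1411) - 424337 = 1419 - 424337 = -422918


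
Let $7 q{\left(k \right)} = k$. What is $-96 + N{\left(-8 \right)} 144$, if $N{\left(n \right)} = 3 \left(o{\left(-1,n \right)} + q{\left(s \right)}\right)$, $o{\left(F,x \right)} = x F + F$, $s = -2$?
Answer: $\frac{19632}{7} \approx 2804.6$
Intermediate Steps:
$q{\left(k \right)} = \frac{k}{7}$
$o{\left(F,x \right)} = F + F x$ ($o{\left(F,x \right)} = F x + F = F + F x$)
$N{\left(n \right)} = - \frac{27}{7} - 3 n$ ($N{\left(n \right)} = 3 \left(- (1 + n) + \frac{1}{7} \left(-2\right)\right) = 3 \left(\left(-1 - n\right) - \frac{2}{7}\right) = 3 \left(- \frac{9}{7} - n\right) = - \frac{27}{7} - 3 n$)
$-96 + N{\left(-8 \right)} 144 = -96 + \left(- \frac{27}{7} - -24\right) 144 = -96 + \left(- \frac{27}{7} + 24\right) 144 = -96 + \frac{141}{7} \cdot 144 = -96 + \frac{20304}{7} = \frac{19632}{7}$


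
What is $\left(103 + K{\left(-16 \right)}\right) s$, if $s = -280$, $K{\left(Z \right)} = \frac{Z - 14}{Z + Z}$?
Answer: $- \frac{58205}{2} \approx -29103.0$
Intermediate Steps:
$K{\left(Z \right)} = \frac{-14 + Z}{2 Z}$
$\left(103 + K{\left(-16 \right)}\right) s = \left(103 + \frac{-14 - 16}{2 \left(-16\right)}\right) \left(-280\right) = \left(103 + \frac{1}{2} \left(- \frac{1}{16}\right) \left(-30\right)\right) \left(-280\right) = \left(103 + \frac{15}{16}\right) \left(-280\right) = \frac{1663}{16} \left(-280\right) = - \frac{58205}{2}$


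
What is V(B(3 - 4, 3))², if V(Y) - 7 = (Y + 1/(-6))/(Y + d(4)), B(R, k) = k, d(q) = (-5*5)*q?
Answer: 16459249/338724 ≈ 48.592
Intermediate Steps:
d(q) = -25*q
V(Y) = 7 + (-⅙ + Y)/(-100 + Y) (V(Y) = 7 + (Y + 1/(-6))/(Y - 25*4) = 7 + (Y - ⅙)/(Y - 100) = 7 + (-⅙ + Y)/(-100 + Y))
V(B(3 - 4, 3))² = ((-4201 + 48*3)/(6*(-100 + 3)))² = ((⅙)*(-4201 + 144)/(-97))² = ((⅙)*(-1/97)*(-4057))² = (4057/582)² = 16459249/338724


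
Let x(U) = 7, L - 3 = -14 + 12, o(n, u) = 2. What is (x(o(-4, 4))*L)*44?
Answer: 308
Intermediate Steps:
L = 1 (L = 3 + (-14 + 12) = 3 - 2 = 1)
(x(o(-4, 4))*L)*44 = (7*1)*44 = 7*44 = 308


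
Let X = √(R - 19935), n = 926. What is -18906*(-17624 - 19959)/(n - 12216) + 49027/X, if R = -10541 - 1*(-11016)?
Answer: -355272099/5645 - 49027*I*√4865/9730 ≈ -62936.0 - 351.45*I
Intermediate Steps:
R = 475 (R = -10541 + 11016 = 475)
X = 2*I*√4865 (X = √(475 - 19935) = √(-19460) = 2*I*√4865 ≈ 139.5*I)
-18906*(-17624 - 19959)/(n - 12216) + 49027/X = -18906*(-17624 - 19959)/(926 - 12216) + 49027/((2*I*√4865)) = -18906/((-11290/(-37583))) + 49027*(-I*√4865/9730) = -18906/((-11290*(-1/37583))) - 49027*I*√4865/9730 = -18906/11290/37583 - 49027*I*√4865/9730 = -18906*37583/11290 - 49027*I*√4865/9730 = -355272099/5645 - 49027*I*√4865/9730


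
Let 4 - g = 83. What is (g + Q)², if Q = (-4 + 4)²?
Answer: 6241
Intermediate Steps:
g = -79 (g = 4 - 1*83 = 4 - 83 = -79)
Q = 0 (Q = 0² = 0)
(g + Q)² = (-79 + 0)² = (-79)² = 6241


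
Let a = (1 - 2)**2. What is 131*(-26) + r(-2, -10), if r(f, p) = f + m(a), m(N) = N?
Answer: -3407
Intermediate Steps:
a = 1 (a = (-1)**2 = 1)
r(f, p) = 1 + f (r(f, p) = f + 1 = 1 + f)
131*(-26) + r(-2, -10) = 131*(-26) + (1 - 2) = -3406 - 1 = -3407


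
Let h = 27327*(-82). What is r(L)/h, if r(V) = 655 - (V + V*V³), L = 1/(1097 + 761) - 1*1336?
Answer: 37967147638946323852510937/26704758066821317344 ≈ 1.4217e+6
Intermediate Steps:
h = -2240814
L = -2482287/1858 (L = 1/1858 - 1336 = -2482287/1858 ≈ -1336.0)
r(V) = 655 - V - V⁴ (r(V) = 655 - (V + V⁴) = 655 + (-V - V⁴) = 655 - V - V⁴)
r(L)/h = (655 - 1*(-2482287/1858) - (-2482287/1858)⁴)/(-2240814) = (655 + 2482287/1858 - 1*37967147662673933077636161/11917436282896)*(-1/2240814) = (655 + 2482287/1858 - 37967147662673933077636161/11917436282896)*(-1/2240814) = -37967147638946323852510937/11917436282896*(-1/2240814) = 37967147638946323852510937/26704758066821317344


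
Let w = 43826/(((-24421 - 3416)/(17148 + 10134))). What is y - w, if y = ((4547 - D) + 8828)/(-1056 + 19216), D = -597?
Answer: 1809465955307/42126660 ≈ 42953.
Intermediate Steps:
w = -398553644/9279 (w = 43826/((-27837/27282)) = 43826/((-27837*1/27282)) = 43826/(-9279/9094) = 43826*(-9094/9279) = -398553644/9279 ≈ -42952.)
y = 3493/4540 (y = ((4547 - 1*(-597)) + 8828)/(-1056 + 19216) = ((4547 + 597) + 8828)/18160 = (5144 + 8828)*(1/18160) = 13972*(1/18160) = 3493/4540 ≈ 0.76938)
y - w = 3493/4540 - 1*(-398553644/9279) = 3493/4540 + 398553644/9279 = 1809465955307/42126660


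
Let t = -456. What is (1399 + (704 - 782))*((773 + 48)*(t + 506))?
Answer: 54227050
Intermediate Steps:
(1399 + (704 - 782))*((773 + 48)*(t + 506)) = (1399 + (704 - 782))*((773 + 48)*(-456 + 506)) = (1399 - 78)*(821*50) = 1321*41050 = 54227050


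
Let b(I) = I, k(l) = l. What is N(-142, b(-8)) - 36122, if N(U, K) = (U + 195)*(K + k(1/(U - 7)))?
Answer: -5445407/149 ≈ -36546.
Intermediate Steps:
N(U, K) = (195 + U)*(K + 1/(-7 + U)) (N(U, K) = (U + 195)*(K + 1/(U - 7)) = (195 + U)*(K + 1/(-7 + U)))
N(-142, b(-8)) - 36122 = (195 - 142 - 8*(-7 - 142)*(195 - 142))/(-7 - 142) - 36122 = (195 - 142 - 8*(-149)*53)/(-149) - 36122 = -(195 - 142 + 63176)/149 - 36122 = -1/149*63229 - 36122 = -63229/149 - 36122 = -5445407/149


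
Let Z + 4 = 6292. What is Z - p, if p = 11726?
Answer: -5438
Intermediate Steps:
Z = 6288 (Z = -4 + 6292 = 6288)
Z - p = 6288 - 1*11726 = 6288 - 11726 = -5438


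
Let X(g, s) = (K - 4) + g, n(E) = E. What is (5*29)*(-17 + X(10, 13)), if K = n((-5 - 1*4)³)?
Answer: -107300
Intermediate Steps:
K = -729 (K = (-5 - 1*4)³ = (-5 - 4)³ = (-9)³ = -729)
X(g, s) = -733 + g (X(g, s) = (-729 - 4) + g = -733 + g)
(5*29)*(-17 + X(10, 13)) = (5*29)*(-17 + (-733 + 10)) = 145*(-17 - 723) = 145*(-740) = -107300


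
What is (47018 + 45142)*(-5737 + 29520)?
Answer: 2191841280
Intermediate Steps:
(47018 + 45142)*(-5737 + 29520) = 92160*23783 = 2191841280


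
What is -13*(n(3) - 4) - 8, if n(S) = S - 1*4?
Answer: 57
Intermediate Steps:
n(S) = -4 + S (n(S) = S - 4 = -4 + S)
-13*(n(3) - 4) - 8 = -13*((-4 + 3) - 4) - 8 = -13*(-1 - 4) - 8 = -13*(-5) - 8 = 65 - 8 = 57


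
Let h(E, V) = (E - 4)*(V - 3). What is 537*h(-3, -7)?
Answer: 37590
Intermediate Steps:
h(E, V) = (-4 + E)*(-3 + V)
537*h(-3, -7) = 537*(12 - 4*(-7) - 3*(-3) - 3*(-7)) = 537*(12 + 28 + 9 + 21) = 537*70 = 37590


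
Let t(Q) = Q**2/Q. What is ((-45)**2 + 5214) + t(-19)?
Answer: 7220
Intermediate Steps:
t(Q) = Q
((-45)**2 + 5214) + t(-19) = ((-45)**2 + 5214) - 19 = (2025 + 5214) - 19 = 7239 - 19 = 7220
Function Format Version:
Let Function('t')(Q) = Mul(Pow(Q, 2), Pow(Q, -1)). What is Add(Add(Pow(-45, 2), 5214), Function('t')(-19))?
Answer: 7220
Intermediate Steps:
Function('t')(Q) = Q
Add(Add(Pow(-45, 2), 5214), Function('t')(-19)) = Add(Add(Pow(-45, 2), 5214), -19) = Add(Add(2025, 5214), -19) = Add(7239, -19) = 7220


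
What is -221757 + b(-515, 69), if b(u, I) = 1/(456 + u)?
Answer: -13083664/59 ≈ -2.2176e+5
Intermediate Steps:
-221757 + b(-515, 69) = -221757 + 1/(456 - 515) = -221757 + 1/(-59) = -221757 - 1/59 = -13083664/59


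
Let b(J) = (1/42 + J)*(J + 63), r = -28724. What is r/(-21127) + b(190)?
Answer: 42660696919/887334 ≈ 48077.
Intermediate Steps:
b(J) = (63 + J)*(1/42 + J) (b(J) = (1/42 + J)*(63 + J) = (63 + J)*(1/42 + J))
r/(-21127) + b(190) = -28724/(-21127) + (3/2 + 190² + (2647/42)*190) = -28724*(-1/21127) + (3/2 + 36100 + 251465/21) = 28724/21127 + 2019193/42 = 42660696919/887334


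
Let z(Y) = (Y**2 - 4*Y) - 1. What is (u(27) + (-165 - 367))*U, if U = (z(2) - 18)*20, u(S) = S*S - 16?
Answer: -83260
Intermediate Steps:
u(S) = -16 + S**2 (u(S) = S**2 - 16 = -16 + S**2)
z(Y) = -1 + Y**2 - 4*Y
U = -460 (U = ((-1 + 2**2 - 4*2) - 18)*20 = ((-1 + 4 - 8) - 18)*20 = (-5 - 18)*20 = -23*20 = -460)
(u(27) + (-165 - 367))*U = ((-16 + 27**2) + (-165 - 367))*(-460) = ((-16 + 729) - 532)*(-460) = (713 - 532)*(-460) = 181*(-460) = -83260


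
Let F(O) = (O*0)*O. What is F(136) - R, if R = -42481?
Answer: 42481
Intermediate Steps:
F(O) = 0 (F(O) = 0*O = 0)
F(136) - R = 0 - 1*(-42481) = 0 + 42481 = 42481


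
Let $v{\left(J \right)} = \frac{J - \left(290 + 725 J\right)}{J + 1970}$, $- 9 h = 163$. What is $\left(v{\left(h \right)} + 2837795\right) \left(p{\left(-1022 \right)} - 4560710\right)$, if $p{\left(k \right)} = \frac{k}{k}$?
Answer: $- \frac{227358915188578403}{17567} \approx -1.2942 \cdot 10^{13}$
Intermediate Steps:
$h = - \frac{163}{9}$ ($h = \left(- \frac{1}{9}\right) 163 = - \frac{163}{9} \approx -18.111$)
$p{\left(k \right)} = 1$
$v{\left(J \right)} = \frac{-290 - 724 J}{1970 + J}$ ($v{\left(J \right)} = \frac{J - \left(290 + 725 J\right)}{1970 + J} = \frac{-290 - 724 J}{1970 + J}$)
$\left(v{\left(h \right)} + 2837795\right) \left(p{\left(-1022 \right)} - 4560710\right) = \left(\frac{2 \left(-145 - - \frac{59006}{9}\right)}{1970 - \frac{163}{9}} + 2837795\right) \left(1 - 4560710\right) = \left(\frac{2 \left(-145 + \frac{59006}{9}\right)}{\frac{17567}{9}} + 2837795\right) \left(-4560709\right) = \left(2 \cdot \frac{9}{17567} \cdot \frac{57701}{9} + 2837795\right) \left(-4560709\right) = \left(\frac{115402}{17567} + 2837795\right) \left(-4560709\right) = \frac{49851660167}{17567} \left(-4560709\right) = - \frac{227358915188578403}{17567}$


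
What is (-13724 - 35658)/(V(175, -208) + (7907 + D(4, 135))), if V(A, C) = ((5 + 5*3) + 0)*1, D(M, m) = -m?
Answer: -24691/3896 ≈ -6.3375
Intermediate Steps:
V(A, C) = 20 (V(A, C) = ((5 + 15) + 0)*1 = (20 + 0)*1 = 20*1 = 20)
(-13724 - 35658)/(V(175, -208) + (7907 + D(4, 135))) = (-13724 - 35658)/(20 + (7907 - 1*135)) = -49382/(20 + (7907 - 135)) = -49382/(20 + 7772) = -49382/7792 = -49382*1/7792 = -24691/3896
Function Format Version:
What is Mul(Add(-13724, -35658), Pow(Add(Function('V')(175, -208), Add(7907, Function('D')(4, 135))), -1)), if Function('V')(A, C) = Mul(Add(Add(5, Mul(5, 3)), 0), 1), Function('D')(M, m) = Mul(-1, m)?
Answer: Rational(-24691, 3896) ≈ -6.3375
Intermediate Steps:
Function('V')(A, C) = 20 (Function('V')(A, C) = Mul(Add(Add(5, 15), 0), 1) = Mul(Add(20, 0), 1) = Mul(20, 1) = 20)
Mul(Add(-13724, -35658), Pow(Add(Function('V')(175, -208), Add(7907, Function('D')(4, 135))), -1)) = Mul(Add(-13724, -35658), Pow(Add(20, Add(7907, Mul(-1, 135))), -1)) = Mul(-49382, Pow(Add(20, Add(7907, -135)), -1)) = Mul(-49382, Pow(Add(20, 7772), -1)) = Mul(-49382, Pow(7792, -1)) = Mul(-49382, Rational(1, 7792)) = Rational(-24691, 3896)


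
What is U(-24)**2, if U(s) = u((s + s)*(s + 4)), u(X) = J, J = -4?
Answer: 16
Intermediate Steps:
u(X) = -4
U(s) = -4
U(-24)**2 = (-4)**2 = 16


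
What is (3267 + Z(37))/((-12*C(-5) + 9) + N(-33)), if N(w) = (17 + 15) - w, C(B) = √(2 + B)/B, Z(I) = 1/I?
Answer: 1511000/34333 - 1813200*I*√3/1270321 ≈ 44.01 - 2.4723*I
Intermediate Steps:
C(B) = √(2 + B)/B
N(w) = 32 - w
(3267 + Z(37))/((-12*C(-5) + 9) + N(-33)) = (3267 + 1/37)/((-12*√(2 - 5)/(-5) + 9) + (32 - 1*(-33))) = (3267 + 1/37)/((-(-12)*√(-3)/5 + 9) + (32 + 33)) = 120880/(37*((-(-12)*I*√3/5 + 9) + 65)) = 120880/(37*((12*I*√3/5 + 9) + 65)) = 120880/(37*((9 + 12*I*√3/5) + 65)) = 120880/(37*(74 + 12*I*√3/5))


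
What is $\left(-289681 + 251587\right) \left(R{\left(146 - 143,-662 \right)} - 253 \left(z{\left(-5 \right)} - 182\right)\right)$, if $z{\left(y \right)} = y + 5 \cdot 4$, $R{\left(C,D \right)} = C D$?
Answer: $-1533854910$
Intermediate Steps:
$z{\left(y \right)} = 20 + y$ ($z{\left(y \right)} = y + 20 = 20 + y$)
$\left(-289681 + 251587\right) \left(R{\left(146 - 143,-662 \right)} - 253 \left(z{\left(-5 \right)} - 182\right)\right) = \left(-289681 + 251587\right) \left(\left(146 - 143\right) \left(-662\right) - 253 \left(\left(20 - 5\right) - 182\right)\right) = - 38094 \left(\left(146 - 143\right) \left(-662\right) - 253 \left(15 - 182\right)\right) = - 38094 \left(3 \left(-662\right) - -42251\right) = - 38094 \left(-1986 + 42251\right) = \left(-38094\right) 40265 = -1533854910$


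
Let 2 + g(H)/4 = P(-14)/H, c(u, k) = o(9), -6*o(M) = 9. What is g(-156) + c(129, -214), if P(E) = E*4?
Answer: -629/78 ≈ -8.0641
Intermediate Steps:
P(E) = 4*E
o(M) = -3/2 (o(M) = -⅙*9 = -3/2)
c(u, k) = -3/2
g(H) = -8 - 224/H (g(H) = -8 + 4*((4*(-14))/H) = -8 + 4*(-56/H) = -8 - 224/H)
g(-156) + c(129, -214) = (-8 - 224/(-156)) - 3/2 = (-8 - 224*(-1/156)) - 3/2 = (-8 + 56/39) - 3/2 = -256/39 - 3/2 = -629/78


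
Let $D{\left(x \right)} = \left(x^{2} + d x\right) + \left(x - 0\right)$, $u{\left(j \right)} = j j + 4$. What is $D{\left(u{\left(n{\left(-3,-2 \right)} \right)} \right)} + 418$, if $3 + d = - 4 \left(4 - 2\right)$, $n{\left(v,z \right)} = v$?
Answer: $457$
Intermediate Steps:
$d = -11$ ($d = -3 - 4 \left(4 - 2\right) = -3 - 8 = -11$)
$u{\left(j \right)} = 4 + j^{2}$ ($u{\left(j \right)} = j^{2} + 4 = 4 + j^{2}$)
$D{\left(x \right)} = x^{2} - 10 x$ ($D{\left(x \right)} = \left(x^{2} - 11 x\right) + \left(x - 0\right) = \left(x^{2} - 11 x\right) + \left(x + 0\right) = \left(x^{2} - 11 x\right) + x = x^{2} - 10 x$)
$D{\left(u{\left(n{\left(-3,-2 \right)} \right)} \right)} + 418 = \left(4 + \left(-3\right)^{2}\right) \left(-10 + \left(4 + \left(-3\right)^{2}\right)\right) + 418 = \left(4 + 9\right) \left(-10 + \left(4 + 9\right)\right) + 418 = 13 \left(-10 + 13\right) + 418 = 13 \cdot 3 + 418 = 39 + 418 = 457$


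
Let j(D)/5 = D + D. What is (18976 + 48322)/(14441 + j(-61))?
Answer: 67298/13831 ≈ 4.8657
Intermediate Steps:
j(D) = 10*D (j(D) = 5*(D + D) = 5*(2*D) = 10*D)
(18976 + 48322)/(14441 + j(-61)) = (18976 + 48322)/(14441 + 10*(-61)) = 67298/(14441 - 610) = 67298/13831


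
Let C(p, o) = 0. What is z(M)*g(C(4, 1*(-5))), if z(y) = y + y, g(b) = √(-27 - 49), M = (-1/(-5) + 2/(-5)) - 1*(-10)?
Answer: 196*I*√19/5 ≈ 170.87*I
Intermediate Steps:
M = 49/5 (M = (-1*(-⅕) + 2*(-⅕)) + 10 = (⅕ - ⅖) + 10 = -⅕ + 10 = 49/5 ≈ 9.8000)
g(b) = 2*I*√19 (g(b) = √(-76) = 2*I*√19)
z(y) = 2*y
z(M)*g(C(4, 1*(-5))) = (2*(49/5))*(2*I*√19) = 98*(2*I*√19)/5 = 196*I*√19/5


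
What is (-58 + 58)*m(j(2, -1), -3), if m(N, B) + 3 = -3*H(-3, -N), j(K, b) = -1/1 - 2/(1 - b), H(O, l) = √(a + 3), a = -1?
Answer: 0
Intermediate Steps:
H(O, l) = √2 (H(O, l) = √(-1 + 3) = √2)
j(K, b) = -1 - 2/(1 - b) (j(K, b) = -1*1 - 2/(1 - b) = -1 - 2/(1 - b))
m(N, B) = -3 - 3*√2
(-58 + 58)*m(j(2, -1), -3) = (-58 + 58)*(-3 - 3*√2) = 0*(-3 - 3*√2) = 0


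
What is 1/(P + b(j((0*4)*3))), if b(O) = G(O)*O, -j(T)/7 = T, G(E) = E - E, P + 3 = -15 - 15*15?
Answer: -1/243 ≈ -0.0041152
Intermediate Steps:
P = -243 (P = -3 + (-15 - 15*15) = -3 + (-15 - 225) = -3 - 240 = -243)
G(E) = 0
j(T) = -7*T
b(O) = 0 (b(O) = 0*O = 0)
1/(P + b(j((0*4)*3))) = 1/(-243 + 0) = 1/(-243) = -1/243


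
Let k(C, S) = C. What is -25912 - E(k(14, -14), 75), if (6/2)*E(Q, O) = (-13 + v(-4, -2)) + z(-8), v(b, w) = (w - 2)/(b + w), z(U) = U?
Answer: -233147/9 ≈ -25905.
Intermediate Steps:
v(b, w) = (-2 + w)/(b + w)
E(Q, O) = -61/9 (E(Q, O) = ((-13 + (-2 - 2)/(-4 - 2)) - 8)/3 = ((-13 - 4/(-6)) - 8)/3 = ((-13 - 1/6*(-4)) - 8)/3 = ((-13 + 2/3) - 8)/3 = (-37/3 - 8)/3 = (1/3)*(-61/3) = -61/9)
-25912 - E(k(14, -14), 75) = -25912 - 1*(-61/9) = -25912 + 61/9 = -233147/9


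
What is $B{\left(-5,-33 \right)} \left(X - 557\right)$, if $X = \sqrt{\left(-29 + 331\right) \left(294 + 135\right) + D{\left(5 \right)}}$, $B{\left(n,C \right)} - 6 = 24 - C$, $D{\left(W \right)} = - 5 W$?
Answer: $-35091 + 63 \sqrt{129533} \approx -12417.0$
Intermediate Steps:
$B{\left(n,C \right)} = 30 - C$ ($B{\left(n,C \right)} = 6 - \left(-24 + C\right) = 30 - C$)
$X = \sqrt{129533}$ ($X = \sqrt{\left(-29 + 331\right) \left(294 + 135\right) - 25} = \sqrt{302 \cdot 429 - 25} = \sqrt{129558 - 25} = \sqrt{129533} \approx 359.91$)
$B{\left(-5,-33 \right)} \left(X - 557\right) = \left(30 - -33\right) \left(\sqrt{129533} - 557\right) = \left(30 + 33\right) \left(-557 + \sqrt{129533}\right) = 63 \left(-557 + \sqrt{129533}\right) = -35091 + 63 \sqrt{129533}$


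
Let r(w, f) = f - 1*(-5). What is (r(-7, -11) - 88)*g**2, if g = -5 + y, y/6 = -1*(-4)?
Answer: -33934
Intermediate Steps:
y = 24 (y = 6*(-1*(-4)) = 6*4 = 24)
g = 19 (g = -5 + 24 = 19)
r(w, f) = 5 + f (r(w, f) = f + 5 = 5 + f)
(r(-7, -11) - 88)*g**2 = ((5 - 11) - 88)*19**2 = (-6 - 88)*361 = -94*361 = -33934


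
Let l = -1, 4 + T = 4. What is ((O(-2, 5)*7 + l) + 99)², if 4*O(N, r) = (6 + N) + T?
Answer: 11025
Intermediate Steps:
T = 0 (T = -4 + 4 = 0)
O(N, r) = 3/2 + N/4 (O(N, r) = ((6 + N) + 0)/4 = (6 + N)/4 = 3/2 + N/4)
((O(-2, 5)*7 + l) + 99)² = (((3/2 + (¼)*(-2))*7 - 1) + 99)² = (((3/2 - ½)*7 - 1) + 99)² = ((1*7 - 1) + 99)² = ((7 - 1) + 99)² = (6 + 99)² = 105² = 11025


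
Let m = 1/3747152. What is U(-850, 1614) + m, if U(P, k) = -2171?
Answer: -8135066991/3747152 ≈ -2171.0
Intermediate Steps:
m = 1/3747152 ≈ 2.6687e-7
U(-850, 1614) + m = -2171 + 1/3747152 = -8135066991/3747152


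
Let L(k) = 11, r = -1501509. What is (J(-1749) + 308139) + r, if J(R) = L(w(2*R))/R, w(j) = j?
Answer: -189745831/159 ≈ -1.1934e+6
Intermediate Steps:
J(R) = 11/R
(J(-1749) + 308139) + r = (11/(-1749) + 308139) - 1501509 = (11*(-1/1749) + 308139) - 1501509 = (-1/159 + 308139) - 1501509 = 48994100/159 - 1501509 = -189745831/159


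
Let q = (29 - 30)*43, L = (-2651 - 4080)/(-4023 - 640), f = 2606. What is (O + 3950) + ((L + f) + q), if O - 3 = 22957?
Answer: 137439330/4663 ≈ 29474.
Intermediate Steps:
O = 22960 (O = 3 + 22957 = 22960)
L = 6731/4663 (L = -6731/(-4663) = -6731*(-1/4663) = 6731/4663 ≈ 1.4435)
q = -43 (q = -1*43 = -43)
(O + 3950) + ((L + f) + q) = (22960 + 3950) + ((6731/4663 + 2606) - 43) = 26910 + (12158509/4663 - 43) = 26910 + 11958000/4663 = 137439330/4663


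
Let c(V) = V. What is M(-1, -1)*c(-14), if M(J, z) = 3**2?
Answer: -126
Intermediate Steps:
M(J, z) = 9
M(-1, -1)*c(-14) = 9*(-14) = -126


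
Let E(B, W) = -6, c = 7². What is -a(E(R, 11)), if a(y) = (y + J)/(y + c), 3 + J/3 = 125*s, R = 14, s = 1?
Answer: -360/43 ≈ -8.3721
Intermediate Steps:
c = 49
J = 366 (J = -9 + 3*(125*1) = -9 + 3*125 = -9 + 375 = 366)
a(y) = (366 + y)/(49 + y) (a(y) = (y + 366)/(y + 49) = (366 + y)/(49 + y))
-a(E(R, 11)) = -(366 - 6)/(49 - 6) = -360/43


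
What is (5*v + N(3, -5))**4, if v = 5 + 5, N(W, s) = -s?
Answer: 9150625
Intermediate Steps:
v = 10
(5*v + N(3, -5))**4 = (5*10 - 1*(-5))**4 = (50 + 5)**4 = 55**4 = 9150625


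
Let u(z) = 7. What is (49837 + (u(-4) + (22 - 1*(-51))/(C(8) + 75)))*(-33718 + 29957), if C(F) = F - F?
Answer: -14060020853/75 ≈ -1.8747e+8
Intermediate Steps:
C(F) = 0
(49837 + (u(-4) + (22 - 1*(-51))/(C(8) + 75)))*(-33718 + 29957) = (49837 + (7 + (22 - 1*(-51))/(0 + 75)))*(-33718 + 29957) = (49837 + (7 + (22 + 51)/75))*(-3761) = (49837 + (7 + (1/75)*73))*(-3761) = (49837 + (7 + 73/75))*(-3761) = (49837 + 598/75)*(-3761) = (3738373/75)*(-3761) = -14060020853/75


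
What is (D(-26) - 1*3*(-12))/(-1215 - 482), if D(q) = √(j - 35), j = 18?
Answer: -36/1697 - I*√17/1697 ≈ -0.021214 - 0.0024296*I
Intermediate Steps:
D(q) = I*√17 (D(q) = √(18 - 35) = √(-17) = I*√17)
(D(-26) - 1*3*(-12))/(-1215 - 482) = (I*√17 - 1*3*(-12))/(-1215 - 482) = (I*√17 - 3*(-12))/(-1697) = (I*√17 + 36)*(-1/1697) = (36 + I*√17)*(-1/1697) = -36/1697 - I*√17/1697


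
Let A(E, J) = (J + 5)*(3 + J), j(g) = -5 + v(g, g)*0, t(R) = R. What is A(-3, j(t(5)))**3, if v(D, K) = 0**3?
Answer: 0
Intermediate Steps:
v(D, K) = 0
j(g) = -5 (j(g) = -5 + 0*0 = -5 + 0 = -5)
A(E, J) = (3 + J)*(5 + J) (A(E, J) = (5 + J)*(3 + J) = (3 + J)*(5 + J))
A(-3, j(t(5)))**3 = (15 + (-5)**2 + 8*(-5))**3 = (15 + 25 - 40)**3 = 0**3 = 0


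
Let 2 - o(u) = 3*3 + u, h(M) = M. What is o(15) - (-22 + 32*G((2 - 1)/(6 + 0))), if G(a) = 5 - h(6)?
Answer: 32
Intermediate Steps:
G(a) = -1 (G(a) = 5 - 1*6 = 5 - 6 = -1)
o(u) = -7 - u (o(u) = 2 - (3*3 + u) = 2 - (9 + u) = 2 + (-9 - u) = -7 - u)
o(15) - (-22 + 32*G((2 - 1)/(6 + 0))) = (-7 - 1*15) - (-22 + 32*(-1)) = (-7 - 15) - (-22 - 32) = -22 - 1*(-54) = -22 + 54 = 32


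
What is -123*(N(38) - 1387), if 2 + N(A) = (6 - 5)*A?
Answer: 166173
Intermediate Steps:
N(A) = -2 + A (N(A) = -2 + (6 - 5)*A = -2 + 1*A = -2 + A)
-123*(N(38) - 1387) = -123*((-2 + 38) - 1387) = -123*(36 - 1387) = -123*(-1351) = 166173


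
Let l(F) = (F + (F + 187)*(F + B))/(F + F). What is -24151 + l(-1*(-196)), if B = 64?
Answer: -1170927/49 ≈ -23896.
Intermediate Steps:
l(F) = (F + (64 + F)*(187 + F))/(2*F) (l(F) = (F + (F + 187)*(F + 64))/(F + F) = (F + (187 + F)*(64 + F))/((2*F)) = (F + (64 + F)*(187 + F))*(1/(2*F)) = (F + (64 + F)*(187 + F))/(2*F))
-24151 + l(-1*(-196)) = -24151 + (126 + (-1*(-196))/2 + 5984/((-1*(-196)))) = -24151 + (126 + (½)*196 + 5984/196) = -24151 + (126 + 98 + 5984*(1/196)) = -24151 + (126 + 98 + 1496/49) = -24151 + 12472/49 = -1170927/49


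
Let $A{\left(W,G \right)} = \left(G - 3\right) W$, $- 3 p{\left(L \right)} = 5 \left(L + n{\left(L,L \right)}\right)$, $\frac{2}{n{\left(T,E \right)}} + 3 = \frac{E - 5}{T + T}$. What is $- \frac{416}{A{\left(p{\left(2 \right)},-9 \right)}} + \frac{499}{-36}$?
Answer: $- \frac{11105}{396} \approx -28.043$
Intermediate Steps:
$n{\left(T,E \right)} = \frac{2}{-3 + \frac{-5 + E}{2 T}}$ ($n{\left(T,E \right)} = \frac{2}{-3 + \frac{E - 5}{T + T}} = \frac{2}{-3 + \frac{-5 + E}{2 T}}$)
$p{\left(L \right)} = - \frac{5 L}{3} - \frac{20 L}{3 \left(-5 - 5 L\right)}$ ($p{\left(L \right)} = - \frac{5 \left(L + \frac{4 L}{-5 + L - 6 L}\right)}{3} = - \frac{5 \left(L + \frac{4 L}{-5 - 5 L}\right)}{3} = - \frac{5 L + \frac{20 L}{-5 - 5 L}}{3} = - \frac{5 L}{3} - \frac{20 L}{3 \left(-5 - 5 L\right)}$)
$A{\left(W,G \right)} = W \left(-3 + G\right)$ ($A{\left(W,G \right)} = \left(-3 + G\right) W = W \left(-3 + G\right)$)
$- \frac{416}{A{\left(p{\left(2 \right)},-9 \right)}} + \frac{499}{-36} = - \frac{416}{\frac{1}{3} \cdot 2 \frac{1}{1 + 2} \left(-1 - 10\right) \left(-3 - 9\right)} + \frac{499}{-36} = - \frac{416}{\frac{1}{3} \cdot 2 \cdot \frac{1}{3} \left(-1 - 10\right) \left(-12\right)} + 499 \left(- \frac{1}{36}\right) = - \frac{416}{\frac{1}{3} \cdot 2 \cdot \frac{1}{3} \left(-11\right) \left(-12\right)} - \frac{499}{36} = - \frac{416}{\left(- \frac{22}{9}\right) \left(-12\right)} - \frac{499}{36} = - \frac{416}{\frac{88}{3}} - \frac{499}{36} = \left(-416\right) \frac{3}{88} - \frac{499}{36} = - \frac{156}{11} - \frac{499}{36} = - \frac{11105}{396}$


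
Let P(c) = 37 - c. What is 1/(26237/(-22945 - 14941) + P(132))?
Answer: -37886/3625407 ≈ -0.010450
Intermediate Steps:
1/(26237/(-22945 - 14941) + P(132)) = 1/(26237/(-22945 - 14941) + (37 - 1*132)) = 1/(26237/(-37886) + (37 - 132)) = 1/(26237*(-1/37886) - 95) = 1/(-26237/37886 - 95) = 1/(-3625407/37886) = -37886/3625407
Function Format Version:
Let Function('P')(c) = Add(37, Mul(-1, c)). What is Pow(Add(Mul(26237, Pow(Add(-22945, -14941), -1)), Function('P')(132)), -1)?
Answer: Rational(-37886, 3625407) ≈ -0.010450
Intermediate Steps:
Pow(Add(Mul(26237, Pow(Add(-22945, -14941), -1)), Function('P')(132)), -1) = Pow(Add(Mul(26237, Pow(Add(-22945, -14941), -1)), Add(37, Mul(-1, 132))), -1) = Pow(Add(Mul(26237, Pow(-37886, -1)), Add(37, -132)), -1) = Pow(Add(Mul(26237, Rational(-1, 37886)), -95), -1) = Pow(Add(Rational(-26237, 37886), -95), -1) = Pow(Rational(-3625407, 37886), -1) = Rational(-37886, 3625407)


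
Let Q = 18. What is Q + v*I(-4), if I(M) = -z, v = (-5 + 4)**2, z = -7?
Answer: 25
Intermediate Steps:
v = 1 (v = (-1)**2 = 1)
I(M) = 7 (I(M) = -1*(-7) = 7)
Q + v*I(-4) = 18 + 1*7 = 18 + 7 = 25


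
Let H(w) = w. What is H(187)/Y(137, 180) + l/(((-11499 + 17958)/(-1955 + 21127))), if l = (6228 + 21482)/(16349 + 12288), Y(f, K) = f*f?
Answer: 10005734829901/3471634042527 ≈ 2.8821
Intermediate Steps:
Y(f, K) = f²
l = 27710/28637 ≈ 0.96763
H(187)/Y(137, 180) + l/(((-11499 + 17958)/(-1955 + 21127))) = 187/(137²) + 27710/(28637*(((-11499 + 17958)/(-1955 + 21127)))) = 187/18769 + 27710/(28637*((6459/19172))) = 187*(1/18769) + 27710/(28637*((6459*(1/19172)))) = 187/18769 + 27710/(28637*(6459/19172)) = 187/18769 + (27710/28637)*(19172/6459) = 187/18769 + 531256120/184966383 = 10005734829901/3471634042527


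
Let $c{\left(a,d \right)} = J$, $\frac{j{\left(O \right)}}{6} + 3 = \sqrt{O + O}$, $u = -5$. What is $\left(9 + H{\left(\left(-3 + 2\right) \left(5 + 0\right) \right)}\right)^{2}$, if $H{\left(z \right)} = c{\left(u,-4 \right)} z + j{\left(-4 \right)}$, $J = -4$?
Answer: $-167 + 264 i \sqrt{2} \approx -167.0 + 373.35 i$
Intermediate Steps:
$j{\left(O \right)} = -18 + 6 \sqrt{2} \sqrt{O}$ ($j{\left(O \right)} = -18 + 6 \sqrt{O + O} = -18 + 6 \sqrt{2 O} = -18 + 6 \sqrt{2} \sqrt{O}$)
$c{\left(a,d \right)} = -4$
$H{\left(z \right)} = -18 - 4 z + 12 i \sqrt{2}$ ($H{\left(z \right)} = - 4 z - \left(18 - 6 \sqrt{2} \sqrt{-4}\right) = - 4 z - \left(18 - 6 \sqrt{2} \cdot 2 i\right) = - 4 z - \left(18 - 12 i \sqrt{2}\right) = -18 - 4 z + 12 i \sqrt{2}$)
$\left(9 + H{\left(\left(-3 + 2\right) \left(5 + 0\right) \right)}\right)^{2} = \left(9 - \left(18 - 12 i \sqrt{2} + 4 \left(-3 + 2\right) \left(5 + 0\right)\right)\right)^{2} = \left(9 - \left(18 - 12 i \sqrt{2} + 4 \left(-1\right) 5\right)\right)^{2} = \left(9 - \left(-2 - 12 i \sqrt{2}\right)\right)^{2} = \left(9 + \left(-18 + 20 + 12 i \sqrt{2}\right)\right)^{2} = \left(9 + \left(2 + 12 i \sqrt{2}\right)\right)^{2} = \left(11 + 12 i \sqrt{2}\right)^{2}$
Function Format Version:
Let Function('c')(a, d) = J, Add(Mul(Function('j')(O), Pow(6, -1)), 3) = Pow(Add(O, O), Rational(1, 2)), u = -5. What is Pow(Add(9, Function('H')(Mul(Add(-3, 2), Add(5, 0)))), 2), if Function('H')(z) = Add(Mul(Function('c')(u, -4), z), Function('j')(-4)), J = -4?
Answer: Add(-167, Mul(264, I, Pow(2, Rational(1, 2)))) ≈ Add(-167.00, Mul(373.35, I))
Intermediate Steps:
Function('j')(O) = Add(-18, Mul(6, Pow(2, Rational(1, 2)), Pow(O, Rational(1, 2)))) (Function('j')(O) = Add(-18, Mul(6, Pow(Add(O, O), Rational(1, 2)))) = Add(-18, Mul(6, Pow(Mul(2, O), Rational(1, 2)))) = Add(-18, Mul(6, Mul(Pow(2, Rational(1, 2)), Pow(O, Rational(1, 2))))) = Add(-18, Mul(6, Pow(2, Rational(1, 2)), Pow(O, Rational(1, 2)))))
Function('c')(a, d) = -4
Function('H')(z) = Add(-18, Mul(-4, z), Mul(12, I, Pow(2, Rational(1, 2)))) (Function('H')(z) = Add(Mul(-4, z), Add(-18, Mul(6, Pow(2, Rational(1, 2)), Pow(-4, Rational(1, 2))))) = Add(Mul(-4, z), Add(-18, Mul(6, Pow(2, Rational(1, 2)), Mul(2, I)))) = Add(Mul(-4, z), Add(-18, Mul(12, I, Pow(2, Rational(1, 2))))) = Add(-18, Mul(-4, z), Mul(12, I, Pow(2, Rational(1, 2)))))
Pow(Add(9, Function('H')(Mul(Add(-3, 2), Add(5, 0)))), 2) = Pow(Add(9, Add(-18, Mul(-4, Mul(Add(-3, 2), Add(5, 0))), Mul(12, I, Pow(2, Rational(1, 2))))), 2) = Pow(Add(9, Add(-18, Mul(-4, Mul(-1, 5)), Mul(12, I, Pow(2, Rational(1, 2))))), 2) = Pow(Add(9, Add(-18, Mul(-4, -5), Mul(12, I, Pow(2, Rational(1, 2))))), 2) = Pow(Add(9, Add(-18, 20, Mul(12, I, Pow(2, Rational(1, 2))))), 2) = Pow(Add(9, Add(2, Mul(12, I, Pow(2, Rational(1, 2))))), 2) = Pow(Add(11, Mul(12, I, Pow(2, Rational(1, 2)))), 2)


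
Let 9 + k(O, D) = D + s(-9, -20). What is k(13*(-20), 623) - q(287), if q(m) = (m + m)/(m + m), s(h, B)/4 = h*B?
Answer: 1333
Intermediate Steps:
s(h, B) = 4*B*h (s(h, B) = 4*(h*B) = 4*(B*h) = 4*B*h)
k(O, D) = 711 + D (k(O, D) = -9 + (D + 4*(-20)*(-9)) = -9 + (D + 720) = -9 + (720 + D) = 711 + D)
q(m) = 1 (q(m) = (2*m)/((2*m)) = (2*m)*(1/(2*m)) = 1)
k(13*(-20), 623) - q(287) = (711 + 623) - 1*1 = 1334 - 1 = 1333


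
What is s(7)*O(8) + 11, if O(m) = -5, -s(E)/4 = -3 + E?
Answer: 91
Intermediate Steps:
s(E) = 12 - 4*E (s(E) = -4*(-3 + E) = 12 - 4*E)
s(7)*O(8) + 11 = (12 - 4*7)*(-5) + 11 = (12 - 28)*(-5) + 11 = -16*(-5) + 11 = 80 + 11 = 91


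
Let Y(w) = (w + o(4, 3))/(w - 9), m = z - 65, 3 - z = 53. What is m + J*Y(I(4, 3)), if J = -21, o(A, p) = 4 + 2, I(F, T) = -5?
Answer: -227/2 ≈ -113.50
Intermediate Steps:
z = -50 (z = 3 - 1*53 = 3 - 53 = -50)
m = -115 (m = -50 - 65 = -115)
o(A, p) = 6
Y(w) = (6 + w)/(-9 + w) (Y(w) = (w + 6)/(w - 9) = (6 + w)/(-9 + w))
m + J*Y(I(4, 3)) = -115 - 21*(6 - 5)/(-9 - 5) = -115 - 21/(-14) = -115 - (-3)/2 = -115 - 21*(-1/14) = -115 + 3/2 = -227/2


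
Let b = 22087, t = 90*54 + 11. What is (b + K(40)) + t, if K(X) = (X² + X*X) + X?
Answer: 30198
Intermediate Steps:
t = 4871 (t = 4860 + 11 = 4871)
K(X) = X + 2*X² (K(X) = (X² + X²) + X = 2*X² + X = X + 2*X²)
(b + K(40)) + t = (22087 + 40*(1 + 2*40)) + 4871 = (22087 + 40*(1 + 80)) + 4871 = (22087 + 40*81) + 4871 = (22087 + 3240) + 4871 = 25327 + 4871 = 30198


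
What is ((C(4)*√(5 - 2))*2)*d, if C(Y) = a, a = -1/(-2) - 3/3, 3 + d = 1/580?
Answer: 1739*√3/580 ≈ 5.1932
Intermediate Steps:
d = -1739/580 (d = -3 + 1/580 = -1739/580 ≈ -2.9983)
a = -½ (a = -1*(-½) - 3*⅓ = ½ - 1 = -½ ≈ -0.50000)
C(Y) = -½
((C(4)*√(5 - 2))*2)*d = (-√(5 - 2)/2*2)*(-1739/580) = (-√3/2*2)*(-1739/580) = -√3*(-1739/580) = 1739*√3/580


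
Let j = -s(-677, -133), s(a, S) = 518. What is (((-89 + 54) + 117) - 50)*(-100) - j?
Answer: -2682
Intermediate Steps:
j = -518 (j = -1*518 = -518)
(((-89 + 54) + 117) - 50)*(-100) - j = (((-89 + 54) + 117) - 50)*(-100) - 1*(-518) = ((-35 + 117) - 50)*(-100) + 518 = (82 - 50)*(-100) + 518 = 32*(-100) + 518 = -3200 + 518 = -2682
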